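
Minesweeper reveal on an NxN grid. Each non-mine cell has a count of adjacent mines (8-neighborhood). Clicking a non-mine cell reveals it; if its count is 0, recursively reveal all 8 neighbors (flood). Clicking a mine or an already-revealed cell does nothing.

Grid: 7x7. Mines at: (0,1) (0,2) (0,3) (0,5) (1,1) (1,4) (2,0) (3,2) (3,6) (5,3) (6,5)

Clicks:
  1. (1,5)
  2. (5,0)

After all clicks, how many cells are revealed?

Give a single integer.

Click 1 (1,5) count=2: revealed 1 new [(1,5)] -> total=1
Click 2 (5,0) count=0: revealed 11 new [(3,0) (3,1) (4,0) (4,1) (4,2) (5,0) (5,1) (5,2) (6,0) (6,1) (6,2)] -> total=12

Answer: 12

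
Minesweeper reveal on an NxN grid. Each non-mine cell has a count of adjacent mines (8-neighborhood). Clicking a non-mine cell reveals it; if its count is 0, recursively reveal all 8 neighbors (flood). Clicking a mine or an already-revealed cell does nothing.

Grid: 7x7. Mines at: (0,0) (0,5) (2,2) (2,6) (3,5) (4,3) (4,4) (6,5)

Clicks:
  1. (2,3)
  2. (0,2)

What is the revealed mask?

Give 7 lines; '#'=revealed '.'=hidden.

Answer: .####..
.####..
...#...
.......
.......
.......
.......

Derivation:
Click 1 (2,3) count=1: revealed 1 new [(2,3)] -> total=1
Click 2 (0,2) count=0: revealed 8 new [(0,1) (0,2) (0,3) (0,4) (1,1) (1,2) (1,3) (1,4)] -> total=9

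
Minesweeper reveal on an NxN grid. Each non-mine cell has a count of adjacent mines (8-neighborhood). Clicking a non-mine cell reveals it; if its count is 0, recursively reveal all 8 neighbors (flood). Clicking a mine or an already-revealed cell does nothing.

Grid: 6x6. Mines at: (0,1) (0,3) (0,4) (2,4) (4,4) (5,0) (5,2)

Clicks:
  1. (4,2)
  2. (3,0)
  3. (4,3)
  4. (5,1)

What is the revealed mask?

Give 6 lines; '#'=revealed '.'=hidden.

Answer: ......
####..
####..
####..
####..
.#....

Derivation:
Click 1 (4,2) count=1: revealed 1 new [(4,2)] -> total=1
Click 2 (3,0) count=0: revealed 15 new [(1,0) (1,1) (1,2) (1,3) (2,0) (2,1) (2,2) (2,3) (3,0) (3,1) (3,2) (3,3) (4,0) (4,1) (4,3)] -> total=16
Click 3 (4,3) count=2: revealed 0 new [(none)] -> total=16
Click 4 (5,1) count=2: revealed 1 new [(5,1)] -> total=17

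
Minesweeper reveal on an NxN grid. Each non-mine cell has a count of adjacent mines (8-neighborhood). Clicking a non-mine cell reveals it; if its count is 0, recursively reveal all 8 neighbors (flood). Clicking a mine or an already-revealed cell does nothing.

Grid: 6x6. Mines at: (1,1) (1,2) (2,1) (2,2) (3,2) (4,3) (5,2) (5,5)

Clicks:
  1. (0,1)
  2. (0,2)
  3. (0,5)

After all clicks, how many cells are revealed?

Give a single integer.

Answer: 16

Derivation:
Click 1 (0,1) count=2: revealed 1 new [(0,1)] -> total=1
Click 2 (0,2) count=2: revealed 1 new [(0,2)] -> total=2
Click 3 (0,5) count=0: revealed 14 new [(0,3) (0,4) (0,5) (1,3) (1,4) (1,5) (2,3) (2,4) (2,5) (3,3) (3,4) (3,5) (4,4) (4,5)] -> total=16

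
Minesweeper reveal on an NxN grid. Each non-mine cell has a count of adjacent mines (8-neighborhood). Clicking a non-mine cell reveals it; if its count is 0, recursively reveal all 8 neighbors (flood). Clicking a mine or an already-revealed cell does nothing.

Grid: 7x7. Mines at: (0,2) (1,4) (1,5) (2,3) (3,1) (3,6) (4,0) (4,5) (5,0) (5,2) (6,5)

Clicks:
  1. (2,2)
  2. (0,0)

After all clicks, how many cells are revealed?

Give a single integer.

Click 1 (2,2) count=2: revealed 1 new [(2,2)] -> total=1
Click 2 (0,0) count=0: revealed 6 new [(0,0) (0,1) (1,0) (1,1) (2,0) (2,1)] -> total=7

Answer: 7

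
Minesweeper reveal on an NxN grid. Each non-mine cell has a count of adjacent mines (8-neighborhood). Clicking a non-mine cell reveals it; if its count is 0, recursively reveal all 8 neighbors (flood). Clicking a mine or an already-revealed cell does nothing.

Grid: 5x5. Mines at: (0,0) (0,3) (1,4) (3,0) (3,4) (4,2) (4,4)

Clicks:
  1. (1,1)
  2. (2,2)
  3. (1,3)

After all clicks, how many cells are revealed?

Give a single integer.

Click 1 (1,1) count=1: revealed 1 new [(1,1)] -> total=1
Click 2 (2,2) count=0: revealed 8 new [(1,2) (1,3) (2,1) (2,2) (2,3) (3,1) (3,2) (3,3)] -> total=9
Click 3 (1,3) count=2: revealed 0 new [(none)] -> total=9

Answer: 9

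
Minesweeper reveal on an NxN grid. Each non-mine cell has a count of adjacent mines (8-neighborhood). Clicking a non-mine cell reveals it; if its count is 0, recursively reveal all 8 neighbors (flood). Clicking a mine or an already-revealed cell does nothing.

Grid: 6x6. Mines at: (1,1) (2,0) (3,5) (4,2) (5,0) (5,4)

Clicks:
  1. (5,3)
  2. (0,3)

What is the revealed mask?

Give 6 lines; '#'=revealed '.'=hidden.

Click 1 (5,3) count=2: revealed 1 new [(5,3)] -> total=1
Click 2 (0,3) count=0: revealed 15 new [(0,2) (0,3) (0,4) (0,5) (1,2) (1,3) (1,4) (1,5) (2,2) (2,3) (2,4) (2,5) (3,2) (3,3) (3,4)] -> total=16

Answer: ..####
..####
..####
..###.
......
...#..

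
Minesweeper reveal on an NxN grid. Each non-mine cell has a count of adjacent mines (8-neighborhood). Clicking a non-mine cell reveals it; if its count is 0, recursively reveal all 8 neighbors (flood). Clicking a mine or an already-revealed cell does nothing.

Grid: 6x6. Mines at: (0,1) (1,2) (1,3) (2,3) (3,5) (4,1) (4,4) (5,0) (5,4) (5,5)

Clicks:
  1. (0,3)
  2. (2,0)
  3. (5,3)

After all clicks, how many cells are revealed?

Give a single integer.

Click 1 (0,3) count=2: revealed 1 new [(0,3)] -> total=1
Click 2 (2,0) count=0: revealed 6 new [(1,0) (1,1) (2,0) (2,1) (3,0) (3,1)] -> total=7
Click 3 (5,3) count=2: revealed 1 new [(5,3)] -> total=8

Answer: 8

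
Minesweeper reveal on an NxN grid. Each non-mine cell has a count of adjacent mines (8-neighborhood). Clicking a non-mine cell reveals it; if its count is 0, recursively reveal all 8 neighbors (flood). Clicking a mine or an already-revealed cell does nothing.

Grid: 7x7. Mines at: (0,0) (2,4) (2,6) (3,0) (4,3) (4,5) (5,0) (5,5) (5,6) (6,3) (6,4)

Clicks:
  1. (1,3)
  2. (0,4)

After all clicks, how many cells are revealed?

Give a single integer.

Click 1 (1,3) count=1: revealed 1 new [(1,3)] -> total=1
Click 2 (0,4) count=0: revealed 17 new [(0,1) (0,2) (0,3) (0,4) (0,5) (0,6) (1,1) (1,2) (1,4) (1,5) (1,6) (2,1) (2,2) (2,3) (3,1) (3,2) (3,3)] -> total=18

Answer: 18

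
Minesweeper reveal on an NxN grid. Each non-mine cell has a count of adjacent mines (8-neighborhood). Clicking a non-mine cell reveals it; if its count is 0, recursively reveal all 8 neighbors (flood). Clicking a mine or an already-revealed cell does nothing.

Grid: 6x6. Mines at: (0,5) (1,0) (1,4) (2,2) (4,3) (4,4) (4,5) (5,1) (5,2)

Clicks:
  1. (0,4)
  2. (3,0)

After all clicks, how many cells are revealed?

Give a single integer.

Click 1 (0,4) count=2: revealed 1 new [(0,4)] -> total=1
Click 2 (3,0) count=0: revealed 6 new [(2,0) (2,1) (3,0) (3,1) (4,0) (4,1)] -> total=7

Answer: 7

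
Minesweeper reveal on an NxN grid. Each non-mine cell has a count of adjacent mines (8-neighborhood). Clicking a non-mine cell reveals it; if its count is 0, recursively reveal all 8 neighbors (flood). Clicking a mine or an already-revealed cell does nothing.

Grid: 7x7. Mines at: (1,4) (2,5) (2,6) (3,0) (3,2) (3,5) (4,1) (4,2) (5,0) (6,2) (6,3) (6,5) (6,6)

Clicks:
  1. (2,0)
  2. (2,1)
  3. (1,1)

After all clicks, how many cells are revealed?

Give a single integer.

Answer: 12

Derivation:
Click 1 (2,0) count=1: revealed 1 new [(2,0)] -> total=1
Click 2 (2,1) count=2: revealed 1 new [(2,1)] -> total=2
Click 3 (1,1) count=0: revealed 10 new [(0,0) (0,1) (0,2) (0,3) (1,0) (1,1) (1,2) (1,3) (2,2) (2,3)] -> total=12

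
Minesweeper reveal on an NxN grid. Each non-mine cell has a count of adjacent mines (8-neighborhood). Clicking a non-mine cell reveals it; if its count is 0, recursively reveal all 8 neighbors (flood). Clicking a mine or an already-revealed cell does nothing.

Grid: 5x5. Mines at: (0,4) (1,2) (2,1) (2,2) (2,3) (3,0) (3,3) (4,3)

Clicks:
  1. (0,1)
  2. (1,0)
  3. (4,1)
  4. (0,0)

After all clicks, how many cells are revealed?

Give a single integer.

Click 1 (0,1) count=1: revealed 1 new [(0,1)] -> total=1
Click 2 (1,0) count=1: revealed 1 new [(1,0)] -> total=2
Click 3 (4,1) count=1: revealed 1 new [(4,1)] -> total=3
Click 4 (0,0) count=0: revealed 2 new [(0,0) (1,1)] -> total=5

Answer: 5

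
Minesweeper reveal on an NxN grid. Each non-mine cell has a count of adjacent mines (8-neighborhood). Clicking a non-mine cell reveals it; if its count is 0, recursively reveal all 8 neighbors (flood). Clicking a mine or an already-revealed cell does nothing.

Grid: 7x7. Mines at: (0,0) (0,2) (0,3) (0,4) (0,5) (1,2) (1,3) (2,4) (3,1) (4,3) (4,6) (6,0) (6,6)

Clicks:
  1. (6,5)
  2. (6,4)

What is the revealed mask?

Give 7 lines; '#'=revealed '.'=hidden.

Answer: .......
.......
.......
.......
.......
.#####.
.#####.

Derivation:
Click 1 (6,5) count=1: revealed 1 new [(6,5)] -> total=1
Click 2 (6,4) count=0: revealed 9 new [(5,1) (5,2) (5,3) (5,4) (5,5) (6,1) (6,2) (6,3) (6,4)] -> total=10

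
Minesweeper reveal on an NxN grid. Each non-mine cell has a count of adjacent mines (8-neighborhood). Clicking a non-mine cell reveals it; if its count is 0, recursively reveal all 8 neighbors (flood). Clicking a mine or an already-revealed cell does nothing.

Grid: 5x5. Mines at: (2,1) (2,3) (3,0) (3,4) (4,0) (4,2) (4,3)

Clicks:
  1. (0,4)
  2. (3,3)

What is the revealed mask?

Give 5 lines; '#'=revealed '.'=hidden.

Answer: #####
#####
.....
...#.
.....

Derivation:
Click 1 (0,4) count=0: revealed 10 new [(0,0) (0,1) (0,2) (0,3) (0,4) (1,0) (1,1) (1,2) (1,3) (1,4)] -> total=10
Click 2 (3,3) count=4: revealed 1 new [(3,3)] -> total=11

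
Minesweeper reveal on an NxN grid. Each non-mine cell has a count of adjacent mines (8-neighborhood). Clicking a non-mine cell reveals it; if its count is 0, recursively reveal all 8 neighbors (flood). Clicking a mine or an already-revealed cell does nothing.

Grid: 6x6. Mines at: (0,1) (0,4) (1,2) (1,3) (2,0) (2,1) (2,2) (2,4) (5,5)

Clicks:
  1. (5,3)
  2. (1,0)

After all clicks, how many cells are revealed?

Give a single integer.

Click 1 (5,3) count=0: revealed 15 new [(3,0) (3,1) (3,2) (3,3) (3,4) (4,0) (4,1) (4,2) (4,3) (4,4) (5,0) (5,1) (5,2) (5,3) (5,4)] -> total=15
Click 2 (1,0) count=3: revealed 1 new [(1,0)] -> total=16

Answer: 16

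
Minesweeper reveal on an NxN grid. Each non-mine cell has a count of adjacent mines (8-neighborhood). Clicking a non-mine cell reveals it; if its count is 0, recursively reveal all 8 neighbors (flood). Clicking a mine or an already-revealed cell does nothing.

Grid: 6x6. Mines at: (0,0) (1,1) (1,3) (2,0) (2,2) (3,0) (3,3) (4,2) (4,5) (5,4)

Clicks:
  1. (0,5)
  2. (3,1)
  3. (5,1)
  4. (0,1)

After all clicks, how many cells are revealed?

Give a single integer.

Answer: 11

Derivation:
Click 1 (0,5) count=0: revealed 8 new [(0,4) (0,5) (1,4) (1,5) (2,4) (2,5) (3,4) (3,5)] -> total=8
Click 2 (3,1) count=4: revealed 1 new [(3,1)] -> total=9
Click 3 (5,1) count=1: revealed 1 new [(5,1)] -> total=10
Click 4 (0,1) count=2: revealed 1 new [(0,1)] -> total=11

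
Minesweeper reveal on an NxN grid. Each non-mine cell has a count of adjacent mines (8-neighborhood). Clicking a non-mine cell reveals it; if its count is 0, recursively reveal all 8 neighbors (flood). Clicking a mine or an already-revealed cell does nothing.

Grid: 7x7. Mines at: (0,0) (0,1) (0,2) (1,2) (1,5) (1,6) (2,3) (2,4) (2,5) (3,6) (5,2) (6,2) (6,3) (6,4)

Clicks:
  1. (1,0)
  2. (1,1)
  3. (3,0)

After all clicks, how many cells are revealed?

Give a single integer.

Click 1 (1,0) count=2: revealed 1 new [(1,0)] -> total=1
Click 2 (1,1) count=4: revealed 1 new [(1,1)] -> total=2
Click 3 (3,0) count=0: revealed 13 new [(2,0) (2,1) (2,2) (3,0) (3,1) (3,2) (4,0) (4,1) (4,2) (5,0) (5,1) (6,0) (6,1)] -> total=15

Answer: 15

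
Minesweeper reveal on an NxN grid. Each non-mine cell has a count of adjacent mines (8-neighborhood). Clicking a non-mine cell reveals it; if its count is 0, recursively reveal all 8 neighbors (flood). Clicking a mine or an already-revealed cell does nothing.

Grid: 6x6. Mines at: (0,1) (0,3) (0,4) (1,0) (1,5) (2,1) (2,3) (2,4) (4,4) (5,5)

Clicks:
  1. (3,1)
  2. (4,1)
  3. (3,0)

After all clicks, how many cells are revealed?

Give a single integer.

Click 1 (3,1) count=1: revealed 1 new [(3,1)] -> total=1
Click 2 (4,1) count=0: revealed 11 new [(3,0) (3,2) (3,3) (4,0) (4,1) (4,2) (4,3) (5,0) (5,1) (5,2) (5,3)] -> total=12
Click 3 (3,0) count=1: revealed 0 new [(none)] -> total=12

Answer: 12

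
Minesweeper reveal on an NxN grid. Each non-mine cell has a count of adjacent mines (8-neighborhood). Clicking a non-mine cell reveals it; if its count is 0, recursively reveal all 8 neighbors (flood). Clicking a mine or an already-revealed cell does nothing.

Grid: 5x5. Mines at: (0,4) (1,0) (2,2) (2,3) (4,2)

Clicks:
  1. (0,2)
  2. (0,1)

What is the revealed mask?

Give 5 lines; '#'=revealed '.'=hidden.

Click 1 (0,2) count=0: revealed 6 new [(0,1) (0,2) (0,3) (1,1) (1,2) (1,3)] -> total=6
Click 2 (0,1) count=1: revealed 0 new [(none)] -> total=6

Answer: .###.
.###.
.....
.....
.....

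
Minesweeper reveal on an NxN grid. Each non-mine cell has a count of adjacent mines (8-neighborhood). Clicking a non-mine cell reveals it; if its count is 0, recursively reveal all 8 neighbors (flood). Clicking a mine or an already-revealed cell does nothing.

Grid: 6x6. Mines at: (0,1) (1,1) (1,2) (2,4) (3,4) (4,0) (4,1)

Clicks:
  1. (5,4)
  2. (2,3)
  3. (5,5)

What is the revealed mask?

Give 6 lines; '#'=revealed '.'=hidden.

Answer: ......
......
...#..
......
..####
..####

Derivation:
Click 1 (5,4) count=0: revealed 8 new [(4,2) (4,3) (4,4) (4,5) (5,2) (5,3) (5,4) (5,5)] -> total=8
Click 2 (2,3) count=3: revealed 1 new [(2,3)] -> total=9
Click 3 (5,5) count=0: revealed 0 new [(none)] -> total=9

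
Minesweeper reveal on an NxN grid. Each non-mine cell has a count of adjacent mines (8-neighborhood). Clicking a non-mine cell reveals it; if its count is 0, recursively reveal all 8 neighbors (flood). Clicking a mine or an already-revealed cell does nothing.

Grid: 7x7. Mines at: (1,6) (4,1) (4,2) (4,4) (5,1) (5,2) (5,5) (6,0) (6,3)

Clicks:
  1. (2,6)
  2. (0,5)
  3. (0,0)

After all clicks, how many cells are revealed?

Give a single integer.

Answer: 25

Derivation:
Click 1 (2,6) count=1: revealed 1 new [(2,6)] -> total=1
Click 2 (0,5) count=1: revealed 1 new [(0,5)] -> total=2
Click 3 (0,0) count=0: revealed 23 new [(0,0) (0,1) (0,2) (0,3) (0,4) (1,0) (1,1) (1,2) (1,3) (1,4) (1,5) (2,0) (2,1) (2,2) (2,3) (2,4) (2,5) (3,0) (3,1) (3,2) (3,3) (3,4) (3,5)] -> total=25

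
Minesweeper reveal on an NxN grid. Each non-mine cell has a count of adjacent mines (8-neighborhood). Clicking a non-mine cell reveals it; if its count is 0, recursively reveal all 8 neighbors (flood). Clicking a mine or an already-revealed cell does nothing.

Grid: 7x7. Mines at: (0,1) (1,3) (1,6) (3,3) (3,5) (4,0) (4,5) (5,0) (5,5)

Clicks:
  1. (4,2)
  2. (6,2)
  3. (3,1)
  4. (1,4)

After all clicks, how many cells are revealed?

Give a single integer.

Click 1 (4,2) count=1: revealed 1 new [(4,2)] -> total=1
Click 2 (6,2) count=0: revealed 11 new [(4,1) (4,3) (4,4) (5,1) (5,2) (5,3) (5,4) (6,1) (6,2) (6,3) (6,4)] -> total=12
Click 3 (3,1) count=1: revealed 1 new [(3,1)] -> total=13
Click 4 (1,4) count=1: revealed 1 new [(1,4)] -> total=14

Answer: 14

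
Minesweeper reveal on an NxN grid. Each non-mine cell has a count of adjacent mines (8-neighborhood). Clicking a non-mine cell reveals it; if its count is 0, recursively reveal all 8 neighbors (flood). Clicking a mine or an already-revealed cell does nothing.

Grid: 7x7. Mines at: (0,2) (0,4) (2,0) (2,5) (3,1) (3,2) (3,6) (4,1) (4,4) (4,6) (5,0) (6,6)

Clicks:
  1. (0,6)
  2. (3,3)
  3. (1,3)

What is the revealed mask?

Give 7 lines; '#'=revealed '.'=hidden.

Click 1 (0,6) count=0: revealed 4 new [(0,5) (0,6) (1,5) (1,6)] -> total=4
Click 2 (3,3) count=2: revealed 1 new [(3,3)] -> total=5
Click 3 (1,3) count=2: revealed 1 new [(1,3)] -> total=6

Answer: .....##
...#.##
.......
...#...
.......
.......
.......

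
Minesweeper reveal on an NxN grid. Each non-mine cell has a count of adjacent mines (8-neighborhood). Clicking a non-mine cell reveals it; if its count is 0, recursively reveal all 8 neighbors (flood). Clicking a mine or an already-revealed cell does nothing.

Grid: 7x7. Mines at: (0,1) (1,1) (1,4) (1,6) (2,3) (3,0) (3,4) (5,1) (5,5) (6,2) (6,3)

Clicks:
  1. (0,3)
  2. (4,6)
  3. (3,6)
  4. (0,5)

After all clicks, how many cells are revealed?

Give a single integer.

Answer: 8

Derivation:
Click 1 (0,3) count=1: revealed 1 new [(0,3)] -> total=1
Click 2 (4,6) count=1: revealed 1 new [(4,6)] -> total=2
Click 3 (3,6) count=0: revealed 5 new [(2,5) (2,6) (3,5) (3,6) (4,5)] -> total=7
Click 4 (0,5) count=2: revealed 1 new [(0,5)] -> total=8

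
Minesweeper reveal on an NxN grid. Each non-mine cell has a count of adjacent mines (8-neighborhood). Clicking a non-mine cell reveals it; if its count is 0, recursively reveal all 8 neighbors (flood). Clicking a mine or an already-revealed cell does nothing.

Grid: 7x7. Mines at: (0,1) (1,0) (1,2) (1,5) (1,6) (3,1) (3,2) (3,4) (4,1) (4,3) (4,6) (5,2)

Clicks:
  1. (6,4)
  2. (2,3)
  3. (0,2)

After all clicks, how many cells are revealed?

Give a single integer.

Click 1 (6,4) count=0: revealed 8 new [(5,3) (5,4) (5,5) (5,6) (6,3) (6,4) (6,5) (6,6)] -> total=8
Click 2 (2,3) count=3: revealed 1 new [(2,3)] -> total=9
Click 3 (0,2) count=2: revealed 1 new [(0,2)] -> total=10

Answer: 10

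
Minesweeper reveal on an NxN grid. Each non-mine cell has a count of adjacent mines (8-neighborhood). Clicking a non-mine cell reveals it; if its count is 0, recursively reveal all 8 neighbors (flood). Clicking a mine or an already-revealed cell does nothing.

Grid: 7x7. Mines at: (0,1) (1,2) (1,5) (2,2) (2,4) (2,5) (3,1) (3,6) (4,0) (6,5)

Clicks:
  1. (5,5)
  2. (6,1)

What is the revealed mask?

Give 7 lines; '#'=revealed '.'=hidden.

Click 1 (5,5) count=1: revealed 1 new [(5,5)] -> total=1
Click 2 (6,1) count=0: revealed 19 new [(3,2) (3,3) (3,4) (3,5) (4,1) (4,2) (4,3) (4,4) (4,5) (5,0) (5,1) (5,2) (5,3) (5,4) (6,0) (6,1) (6,2) (6,3) (6,4)] -> total=20

Answer: .......
.......
.......
..####.
.#####.
######.
#####..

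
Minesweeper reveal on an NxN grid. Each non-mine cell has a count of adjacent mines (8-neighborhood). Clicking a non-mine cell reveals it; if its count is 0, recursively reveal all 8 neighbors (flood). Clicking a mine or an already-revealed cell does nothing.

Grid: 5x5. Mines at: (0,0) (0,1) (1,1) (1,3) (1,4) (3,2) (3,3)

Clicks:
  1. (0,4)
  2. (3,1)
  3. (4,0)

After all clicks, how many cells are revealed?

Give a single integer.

Answer: 7

Derivation:
Click 1 (0,4) count=2: revealed 1 new [(0,4)] -> total=1
Click 2 (3,1) count=1: revealed 1 new [(3,1)] -> total=2
Click 3 (4,0) count=0: revealed 5 new [(2,0) (2,1) (3,0) (4,0) (4,1)] -> total=7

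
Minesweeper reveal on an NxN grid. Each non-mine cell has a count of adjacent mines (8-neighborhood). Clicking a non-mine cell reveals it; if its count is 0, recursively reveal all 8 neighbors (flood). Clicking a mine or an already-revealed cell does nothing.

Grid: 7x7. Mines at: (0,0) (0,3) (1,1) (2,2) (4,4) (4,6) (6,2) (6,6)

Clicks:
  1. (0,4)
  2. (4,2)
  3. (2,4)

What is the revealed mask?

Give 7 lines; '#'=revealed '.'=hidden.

Answer: ....###
...####
##.####
#######
####...
####...
##.....

Derivation:
Click 1 (0,4) count=1: revealed 1 new [(0,4)] -> total=1
Click 2 (4,2) count=0: revealed 16 new [(2,0) (2,1) (3,0) (3,1) (3,2) (3,3) (4,0) (4,1) (4,2) (4,3) (5,0) (5,1) (5,2) (5,3) (6,0) (6,1)] -> total=17
Click 3 (2,4) count=0: revealed 13 new [(0,5) (0,6) (1,3) (1,4) (1,5) (1,6) (2,3) (2,4) (2,5) (2,6) (3,4) (3,5) (3,6)] -> total=30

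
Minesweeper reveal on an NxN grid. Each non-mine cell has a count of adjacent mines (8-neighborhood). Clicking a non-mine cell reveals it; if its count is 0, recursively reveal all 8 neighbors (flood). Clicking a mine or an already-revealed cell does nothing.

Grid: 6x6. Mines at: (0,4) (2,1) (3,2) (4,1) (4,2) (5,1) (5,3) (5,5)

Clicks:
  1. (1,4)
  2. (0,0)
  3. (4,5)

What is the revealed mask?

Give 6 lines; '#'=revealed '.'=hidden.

Click 1 (1,4) count=1: revealed 1 new [(1,4)] -> total=1
Click 2 (0,0) count=0: revealed 8 new [(0,0) (0,1) (0,2) (0,3) (1,0) (1,1) (1,2) (1,3)] -> total=9
Click 3 (4,5) count=1: revealed 1 new [(4,5)] -> total=10

Answer: ####..
#####.
......
......
.....#
......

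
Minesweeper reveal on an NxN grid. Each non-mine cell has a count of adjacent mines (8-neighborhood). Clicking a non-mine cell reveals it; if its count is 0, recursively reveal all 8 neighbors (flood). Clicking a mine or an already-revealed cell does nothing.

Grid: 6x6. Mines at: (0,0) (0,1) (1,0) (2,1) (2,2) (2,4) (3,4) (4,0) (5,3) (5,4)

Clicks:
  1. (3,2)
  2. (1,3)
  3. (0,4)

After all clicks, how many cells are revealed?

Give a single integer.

Click 1 (3,2) count=2: revealed 1 new [(3,2)] -> total=1
Click 2 (1,3) count=2: revealed 1 new [(1,3)] -> total=2
Click 3 (0,4) count=0: revealed 7 new [(0,2) (0,3) (0,4) (0,5) (1,2) (1,4) (1,5)] -> total=9

Answer: 9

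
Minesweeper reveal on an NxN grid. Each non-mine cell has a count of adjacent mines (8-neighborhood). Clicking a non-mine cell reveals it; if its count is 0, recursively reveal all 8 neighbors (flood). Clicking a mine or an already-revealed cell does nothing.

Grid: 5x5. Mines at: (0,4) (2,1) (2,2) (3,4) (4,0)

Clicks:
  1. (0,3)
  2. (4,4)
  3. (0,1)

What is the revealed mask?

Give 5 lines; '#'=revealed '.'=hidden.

Answer: ####.
####.
.....
.....
....#

Derivation:
Click 1 (0,3) count=1: revealed 1 new [(0,3)] -> total=1
Click 2 (4,4) count=1: revealed 1 new [(4,4)] -> total=2
Click 3 (0,1) count=0: revealed 7 new [(0,0) (0,1) (0,2) (1,0) (1,1) (1,2) (1,3)] -> total=9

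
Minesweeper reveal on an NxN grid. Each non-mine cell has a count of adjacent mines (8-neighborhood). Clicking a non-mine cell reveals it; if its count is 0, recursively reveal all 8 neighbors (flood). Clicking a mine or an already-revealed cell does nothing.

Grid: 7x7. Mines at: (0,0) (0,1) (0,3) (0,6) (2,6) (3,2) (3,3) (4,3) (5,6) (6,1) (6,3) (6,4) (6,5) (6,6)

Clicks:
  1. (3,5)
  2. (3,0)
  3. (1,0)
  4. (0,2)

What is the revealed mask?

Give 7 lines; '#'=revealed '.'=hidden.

Click 1 (3,5) count=1: revealed 1 new [(3,5)] -> total=1
Click 2 (3,0) count=0: revealed 10 new [(1,0) (1,1) (2,0) (2,1) (3,0) (3,1) (4,0) (4,1) (5,0) (5,1)] -> total=11
Click 3 (1,0) count=2: revealed 0 new [(none)] -> total=11
Click 4 (0,2) count=2: revealed 1 new [(0,2)] -> total=12

Answer: ..#....
##.....
##.....
##...#.
##.....
##.....
.......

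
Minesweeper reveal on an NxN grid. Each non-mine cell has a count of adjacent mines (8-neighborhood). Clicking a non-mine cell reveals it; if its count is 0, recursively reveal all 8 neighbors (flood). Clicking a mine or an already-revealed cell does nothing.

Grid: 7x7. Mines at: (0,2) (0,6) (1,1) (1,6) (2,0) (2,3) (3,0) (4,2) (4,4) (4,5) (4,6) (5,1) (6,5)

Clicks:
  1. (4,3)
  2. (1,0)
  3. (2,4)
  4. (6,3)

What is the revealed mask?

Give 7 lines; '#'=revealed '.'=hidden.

Answer: .......
#......
....#..
.......
...#...
..###..
..###..

Derivation:
Click 1 (4,3) count=2: revealed 1 new [(4,3)] -> total=1
Click 2 (1,0) count=2: revealed 1 new [(1,0)] -> total=2
Click 3 (2,4) count=1: revealed 1 new [(2,4)] -> total=3
Click 4 (6,3) count=0: revealed 6 new [(5,2) (5,3) (5,4) (6,2) (6,3) (6,4)] -> total=9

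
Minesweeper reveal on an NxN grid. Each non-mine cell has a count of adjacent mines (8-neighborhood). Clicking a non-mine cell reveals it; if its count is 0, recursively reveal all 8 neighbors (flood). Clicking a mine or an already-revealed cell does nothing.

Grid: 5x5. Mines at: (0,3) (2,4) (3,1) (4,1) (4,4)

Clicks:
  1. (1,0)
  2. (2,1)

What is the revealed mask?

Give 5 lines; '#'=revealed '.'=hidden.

Click 1 (1,0) count=0: revealed 9 new [(0,0) (0,1) (0,2) (1,0) (1,1) (1,2) (2,0) (2,1) (2,2)] -> total=9
Click 2 (2,1) count=1: revealed 0 new [(none)] -> total=9

Answer: ###..
###..
###..
.....
.....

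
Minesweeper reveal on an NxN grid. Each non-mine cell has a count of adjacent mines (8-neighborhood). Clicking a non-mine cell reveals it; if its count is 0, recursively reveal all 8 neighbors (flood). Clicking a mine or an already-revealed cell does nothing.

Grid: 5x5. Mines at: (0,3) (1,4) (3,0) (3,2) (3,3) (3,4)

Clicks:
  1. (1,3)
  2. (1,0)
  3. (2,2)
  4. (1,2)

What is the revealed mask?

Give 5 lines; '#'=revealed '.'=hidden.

Click 1 (1,3) count=2: revealed 1 new [(1,3)] -> total=1
Click 2 (1,0) count=0: revealed 9 new [(0,0) (0,1) (0,2) (1,0) (1,1) (1,2) (2,0) (2,1) (2,2)] -> total=10
Click 3 (2,2) count=2: revealed 0 new [(none)] -> total=10
Click 4 (1,2) count=1: revealed 0 new [(none)] -> total=10

Answer: ###..
####.
###..
.....
.....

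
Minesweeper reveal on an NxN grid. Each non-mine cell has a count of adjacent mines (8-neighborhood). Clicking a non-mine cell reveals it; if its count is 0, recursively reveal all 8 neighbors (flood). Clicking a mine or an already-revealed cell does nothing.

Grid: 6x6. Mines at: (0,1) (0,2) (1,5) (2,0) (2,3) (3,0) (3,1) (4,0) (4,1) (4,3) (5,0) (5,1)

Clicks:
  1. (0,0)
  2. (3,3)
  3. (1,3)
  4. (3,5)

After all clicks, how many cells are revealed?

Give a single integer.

Click 1 (0,0) count=1: revealed 1 new [(0,0)] -> total=1
Click 2 (3,3) count=2: revealed 1 new [(3,3)] -> total=2
Click 3 (1,3) count=2: revealed 1 new [(1,3)] -> total=3
Click 4 (3,5) count=0: revealed 8 new [(2,4) (2,5) (3,4) (3,5) (4,4) (4,5) (5,4) (5,5)] -> total=11

Answer: 11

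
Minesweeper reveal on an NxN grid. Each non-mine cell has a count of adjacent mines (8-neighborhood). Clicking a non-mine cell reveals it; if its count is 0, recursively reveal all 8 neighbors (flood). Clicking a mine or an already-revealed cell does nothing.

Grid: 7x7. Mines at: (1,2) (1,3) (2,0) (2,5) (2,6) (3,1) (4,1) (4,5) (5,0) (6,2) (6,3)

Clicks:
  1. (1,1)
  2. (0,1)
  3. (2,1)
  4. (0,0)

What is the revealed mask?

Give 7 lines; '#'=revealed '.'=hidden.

Answer: ##.....
##.....
.#.....
.......
.......
.......
.......

Derivation:
Click 1 (1,1) count=2: revealed 1 new [(1,1)] -> total=1
Click 2 (0,1) count=1: revealed 1 new [(0,1)] -> total=2
Click 3 (2,1) count=3: revealed 1 new [(2,1)] -> total=3
Click 4 (0,0) count=0: revealed 2 new [(0,0) (1,0)] -> total=5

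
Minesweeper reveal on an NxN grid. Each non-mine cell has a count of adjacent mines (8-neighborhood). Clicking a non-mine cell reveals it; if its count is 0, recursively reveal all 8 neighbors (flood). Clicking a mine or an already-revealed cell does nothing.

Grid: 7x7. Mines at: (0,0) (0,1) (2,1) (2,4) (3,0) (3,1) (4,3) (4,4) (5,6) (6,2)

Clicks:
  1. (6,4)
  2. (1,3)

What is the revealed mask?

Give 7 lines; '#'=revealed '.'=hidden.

Answer: .......
...#...
.......
.......
.......
...###.
...###.

Derivation:
Click 1 (6,4) count=0: revealed 6 new [(5,3) (5,4) (5,5) (6,3) (6,4) (6,5)] -> total=6
Click 2 (1,3) count=1: revealed 1 new [(1,3)] -> total=7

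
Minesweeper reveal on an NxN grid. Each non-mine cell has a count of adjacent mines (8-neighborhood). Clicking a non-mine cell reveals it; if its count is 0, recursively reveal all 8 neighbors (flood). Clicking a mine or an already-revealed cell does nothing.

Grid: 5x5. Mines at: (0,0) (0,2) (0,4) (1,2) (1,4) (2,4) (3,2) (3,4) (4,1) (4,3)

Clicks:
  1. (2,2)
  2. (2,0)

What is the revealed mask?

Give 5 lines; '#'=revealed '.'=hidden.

Answer: .....
##...
###..
##...
.....

Derivation:
Click 1 (2,2) count=2: revealed 1 new [(2,2)] -> total=1
Click 2 (2,0) count=0: revealed 6 new [(1,0) (1,1) (2,0) (2,1) (3,0) (3,1)] -> total=7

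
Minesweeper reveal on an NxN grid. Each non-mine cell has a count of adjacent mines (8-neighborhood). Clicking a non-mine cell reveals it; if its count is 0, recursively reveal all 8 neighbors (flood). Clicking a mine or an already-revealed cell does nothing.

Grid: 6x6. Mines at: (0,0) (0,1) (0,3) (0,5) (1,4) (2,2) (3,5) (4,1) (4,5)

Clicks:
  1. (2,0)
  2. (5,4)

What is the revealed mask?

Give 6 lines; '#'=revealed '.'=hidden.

Answer: ......
##....
##....
##....
......
....#.

Derivation:
Click 1 (2,0) count=0: revealed 6 new [(1,0) (1,1) (2,0) (2,1) (3,0) (3,1)] -> total=6
Click 2 (5,4) count=1: revealed 1 new [(5,4)] -> total=7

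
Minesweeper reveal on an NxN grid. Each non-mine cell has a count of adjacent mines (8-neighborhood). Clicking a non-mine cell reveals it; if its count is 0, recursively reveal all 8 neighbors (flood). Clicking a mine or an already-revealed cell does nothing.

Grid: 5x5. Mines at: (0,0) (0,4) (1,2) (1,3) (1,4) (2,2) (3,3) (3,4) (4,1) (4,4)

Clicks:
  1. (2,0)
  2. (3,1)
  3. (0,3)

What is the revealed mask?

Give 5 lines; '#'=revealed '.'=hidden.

Answer: ...#.
##...
##...
##...
.....

Derivation:
Click 1 (2,0) count=0: revealed 6 new [(1,0) (1,1) (2,0) (2,1) (3,0) (3,1)] -> total=6
Click 2 (3,1) count=2: revealed 0 new [(none)] -> total=6
Click 3 (0,3) count=4: revealed 1 new [(0,3)] -> total=7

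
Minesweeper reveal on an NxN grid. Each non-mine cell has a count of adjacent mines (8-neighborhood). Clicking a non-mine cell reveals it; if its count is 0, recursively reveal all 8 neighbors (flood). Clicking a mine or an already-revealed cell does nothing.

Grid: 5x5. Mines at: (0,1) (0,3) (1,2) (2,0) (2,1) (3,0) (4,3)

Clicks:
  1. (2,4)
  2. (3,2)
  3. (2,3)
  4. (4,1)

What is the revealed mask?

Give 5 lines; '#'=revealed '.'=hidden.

Answer: .....
...##
...##
..###
.#...

Derivation:
Click 1 (2,4) count=0: revealed 6 new [(1,3) (1,4) (2,3) (2,4) (3,3) (3,4)] -> total=6
Click 2 (3,2) count=2: revealed 1 new [(3,2)] -> total=7
Click 3 (2,3) count=1: revealed 0 new [(none)] -> total=7
Click 4 (4,1) count=1: revealed 1 new [(4,1)] -> total=8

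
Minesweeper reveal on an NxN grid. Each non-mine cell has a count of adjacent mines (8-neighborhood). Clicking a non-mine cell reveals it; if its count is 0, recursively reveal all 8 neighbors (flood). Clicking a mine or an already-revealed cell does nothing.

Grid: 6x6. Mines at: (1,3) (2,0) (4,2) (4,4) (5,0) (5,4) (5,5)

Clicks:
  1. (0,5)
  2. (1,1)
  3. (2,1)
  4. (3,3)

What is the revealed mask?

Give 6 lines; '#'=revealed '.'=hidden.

Click 1 (0,5) count=0: revealed 8 new [(0,4) (0,5) (1,4) (1,5) (2,4) (2,5) (3,4) (3,5)] -> total=8
Click 2 (1,1) count=1: revealed 1 new [(1,1)] -> total=9
Click 3 (2,1) count=1: revealed 1 new [(2,1)] -> total=10
Click 4 (3,3) count=2: revealed 1 new [(3,3)] -> total=11

Answer: ....##
.#..##
.#..##
...###
......
......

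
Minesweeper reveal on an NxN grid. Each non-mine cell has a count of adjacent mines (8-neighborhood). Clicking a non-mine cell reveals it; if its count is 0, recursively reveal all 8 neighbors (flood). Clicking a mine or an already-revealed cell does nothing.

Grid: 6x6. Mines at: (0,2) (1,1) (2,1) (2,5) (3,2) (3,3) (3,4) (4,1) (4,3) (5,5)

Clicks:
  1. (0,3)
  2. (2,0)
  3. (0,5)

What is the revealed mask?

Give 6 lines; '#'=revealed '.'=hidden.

Answer: ...###
...###
#.....
......
......
......

Derivation:
Click 1 (0,3) count=1: revealed 1 new [(0,3)] -> total=1
Click 2 (2,0) count=2: revealed 1 new [(2,0)] -> total=2
Click 3 (0,5) count=0: revealed 5 new [(0,4) (0,5) (1,3) (1,4) (1,5)] -> total=7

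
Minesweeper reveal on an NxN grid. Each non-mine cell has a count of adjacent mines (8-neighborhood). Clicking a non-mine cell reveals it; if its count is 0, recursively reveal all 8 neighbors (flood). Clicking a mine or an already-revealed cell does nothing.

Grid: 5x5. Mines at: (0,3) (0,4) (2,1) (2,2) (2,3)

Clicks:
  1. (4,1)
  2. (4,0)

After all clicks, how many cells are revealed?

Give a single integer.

Click 1 (4,1) count=0: revealed 10 new [(3,0) (3,1) (3,2) (3,3) (3,4) (4,0) (4,1) (4,2) (4,3) (4,4)] -> total=10
Click 2 (4,0) count=0: revealed 0 new [(none)] -> total=10

Answer: 10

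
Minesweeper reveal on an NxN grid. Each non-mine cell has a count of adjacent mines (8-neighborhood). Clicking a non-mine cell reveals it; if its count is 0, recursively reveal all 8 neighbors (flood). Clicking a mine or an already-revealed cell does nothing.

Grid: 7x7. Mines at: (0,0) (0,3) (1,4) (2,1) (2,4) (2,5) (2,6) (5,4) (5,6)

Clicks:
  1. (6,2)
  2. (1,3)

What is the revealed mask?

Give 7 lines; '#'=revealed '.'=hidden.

Answer: .......
...#...
.......
####...
####...
####...
####...

Derivation:
Click 1 (6,2) count=0: revealed 16 new [(3,0) (3,1) (3,2) (3,3) (4,0) (4,1) (4,2) (4,3) (5,0) (5,1) (5,2) (5,3) (6,0) (6,1) (6,2) (6,3)] -> total=16
Click 2 (1,3) count=3: revealed 1 new [(1,3)] -> total=17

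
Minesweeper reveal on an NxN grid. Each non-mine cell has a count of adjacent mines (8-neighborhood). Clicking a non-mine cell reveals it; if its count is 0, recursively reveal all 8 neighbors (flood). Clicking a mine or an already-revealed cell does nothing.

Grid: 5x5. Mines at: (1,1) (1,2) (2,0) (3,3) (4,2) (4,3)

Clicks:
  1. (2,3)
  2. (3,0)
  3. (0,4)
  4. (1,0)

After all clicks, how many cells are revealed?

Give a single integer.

Click 1 (2,3) count=2: revealed 1 new [(2,3)] -> total=1
Click 2 (3,0) count=1: revealed 1 new [(3,0)] -> total=2
Click 3 (0,4) count=0: revealed 5 new [(0,3) (0,4) (1,3) (1,4) (2,4)] -> total=7
Click 4 (1,0) count=2: revealed 1 new [(1,0)] -> total=8

Answer: 8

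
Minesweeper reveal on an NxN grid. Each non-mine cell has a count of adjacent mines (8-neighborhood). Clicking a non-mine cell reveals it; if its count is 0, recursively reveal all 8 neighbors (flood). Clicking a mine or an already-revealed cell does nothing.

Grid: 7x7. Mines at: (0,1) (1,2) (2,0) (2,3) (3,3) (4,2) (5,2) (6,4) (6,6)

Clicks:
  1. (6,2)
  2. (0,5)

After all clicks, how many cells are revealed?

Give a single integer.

Click 1 (6,2) count=1: revealed 1 new [(6,2)] -> total=1
Click 2 (0,5) count=0: revealed 20 new [(0,3) (0,4) (0,5) (0,6) (1,3) (1,4) (1,5) (1,6) (2,4) (2,5) (2,6) (3,4) (3,5) (3,6) (4,4) (4,5) (4,6) (5,4) (5,5) (5,6)] -> total=21

Answer: 21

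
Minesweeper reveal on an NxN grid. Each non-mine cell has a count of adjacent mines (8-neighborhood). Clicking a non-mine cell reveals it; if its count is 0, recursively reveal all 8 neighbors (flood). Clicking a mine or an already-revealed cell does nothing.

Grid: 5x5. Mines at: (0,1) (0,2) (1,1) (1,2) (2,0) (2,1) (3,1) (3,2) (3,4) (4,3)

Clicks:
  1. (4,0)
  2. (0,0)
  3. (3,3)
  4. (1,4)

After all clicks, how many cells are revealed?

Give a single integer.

Click 1 (4,0) count=1: revealed 1 new [(4,0)] -> total=1
Click 2 (0,0) count=2: revealed 1 new [(0,0)] -> total=2
Click 3 (3,3) count=3: revealed 1 new [(3,3)] -> total=3
Click 4 (1,4) count=0: revealed 6 new [(0,3) (0,4) (1,3) (1,4) (2,3) (2,4)] -> total=9

Answer: 9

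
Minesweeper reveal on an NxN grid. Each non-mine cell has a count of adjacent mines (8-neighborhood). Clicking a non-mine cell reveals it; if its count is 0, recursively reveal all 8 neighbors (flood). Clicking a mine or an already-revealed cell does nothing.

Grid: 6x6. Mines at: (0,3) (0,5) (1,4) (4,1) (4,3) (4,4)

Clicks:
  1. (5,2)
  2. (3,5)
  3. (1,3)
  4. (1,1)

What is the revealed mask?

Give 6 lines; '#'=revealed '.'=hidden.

Click 1 (5,2) count=2: revealed 1 new [(5,2)] -> total=1
Click 2 (3,5) count=1: revealed 1 new [(3,5)] -> total=2
Click 3 (1,3) count=2: revealed 1 new [(1,3)] -> total=3
Click 4 (1,1) count=0: revealed 14 new [(0,0) (0,1) (0,2) (1,0) (1,1) (1,2) (2,0) (2,1) (2,2) (2,3) (3,0) (3,1) (3,2) (3,3)] -> total=17

Answer: ###...
####..
####..
####.#
......
..#...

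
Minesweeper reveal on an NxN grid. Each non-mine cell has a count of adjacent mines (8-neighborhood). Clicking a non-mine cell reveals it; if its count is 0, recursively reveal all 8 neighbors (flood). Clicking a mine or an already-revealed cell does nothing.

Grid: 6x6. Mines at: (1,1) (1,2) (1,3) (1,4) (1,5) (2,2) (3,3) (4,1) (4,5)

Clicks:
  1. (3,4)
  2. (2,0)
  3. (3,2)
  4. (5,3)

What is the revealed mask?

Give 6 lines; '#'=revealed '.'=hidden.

Click 1 (3,4) count=2: revealed 1 new [(3,4)] -> total=1
Click 2 (2,0) count=1: revealed 1 new [(2,0)] -> total=2
Click 3 (3,2) count=3: revealed 1 new [(3,2)] -> total=3
Click 4 (5,3) count=0: revealed 6 new [(4,2) (4,3) (4,4) (5,2) (5,3) (5,4)] -> total=9

Answer: ......
......
#.....
..#.#.
..###.
..###.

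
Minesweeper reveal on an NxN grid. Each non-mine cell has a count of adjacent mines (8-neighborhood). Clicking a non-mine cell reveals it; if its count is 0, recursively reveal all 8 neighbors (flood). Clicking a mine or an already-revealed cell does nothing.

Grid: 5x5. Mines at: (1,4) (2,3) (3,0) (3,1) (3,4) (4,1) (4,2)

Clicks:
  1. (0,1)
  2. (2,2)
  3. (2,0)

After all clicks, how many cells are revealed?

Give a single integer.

Answer: 11

Derivation:
Click 1 (0,1) count=0: revealed 11 new [(0,0) (0,1) (0,2) (0,3) (1,0) (1,1) (1,2) (1,3) (2,0) (2,1) (2,2)] -> total=11
Click 2 (2,2) count=2: revealed 0 new [(none)] -> total=11
Click 3 (2,0) count=2: revealed 0 new [(none)] -> total=11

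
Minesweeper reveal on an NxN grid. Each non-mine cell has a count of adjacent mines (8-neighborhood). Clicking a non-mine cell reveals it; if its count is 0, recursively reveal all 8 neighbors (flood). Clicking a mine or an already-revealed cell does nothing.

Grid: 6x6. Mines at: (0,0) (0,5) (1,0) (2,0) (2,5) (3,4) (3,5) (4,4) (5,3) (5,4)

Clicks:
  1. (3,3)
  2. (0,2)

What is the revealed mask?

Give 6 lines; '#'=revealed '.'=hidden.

Answer: .####.
.####.
.####.
####..
####..
###...

Derivation:
Click 1 (3,3) count=2: revealed 1 new [(3,3)] -> total=1
Click 2 (0,2) count=0: revealed 22 new [(0,1) (0,2) (0,3) (0,4) (1,1) (1,2) (1,3) (1,4) (2,1) (2,2) (2,3) (2,4) (3,0) (3,1) (3,2) (4,0) (4,1) (4,2) (4,3) (5,0) (5,1) (5,2)] -> total=23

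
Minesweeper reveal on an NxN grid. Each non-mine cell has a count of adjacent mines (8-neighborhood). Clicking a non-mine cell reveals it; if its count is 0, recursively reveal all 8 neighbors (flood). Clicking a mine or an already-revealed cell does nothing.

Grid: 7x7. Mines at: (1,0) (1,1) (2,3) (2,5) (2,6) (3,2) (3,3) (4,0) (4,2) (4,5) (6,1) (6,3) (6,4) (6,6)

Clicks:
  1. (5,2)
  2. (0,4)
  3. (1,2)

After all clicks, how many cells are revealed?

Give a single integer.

Answer: 11

Derivation:
Click 1 (5,2) count=3: revealed 1 new [(5,2)] -> total=1
Click 2 (0,4) count=0: revealed 10 new [(0,2) (0,3) (0,4) (0,5) (0,6) (1,2) (1,3) (1,4) (1,5) (1,6)] -> total=11
Click 3 (1,2) count=2: revealed 0 new [(none)] -> total=11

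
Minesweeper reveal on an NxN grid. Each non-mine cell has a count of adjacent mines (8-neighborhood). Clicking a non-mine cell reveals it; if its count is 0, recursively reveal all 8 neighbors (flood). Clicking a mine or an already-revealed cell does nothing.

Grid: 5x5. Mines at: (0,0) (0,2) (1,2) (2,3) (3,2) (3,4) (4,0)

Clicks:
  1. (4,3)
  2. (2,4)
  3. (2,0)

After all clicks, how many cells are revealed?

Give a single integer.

Click 1 (4,3) count=2: revealed 1 new [(4,3)] -> total=1
Click 2 (2,4) count=2: revealed 1 new [(2,4)] -> total=2
Click 3 (2,0) count=0: revealed 6 new [(1,0) (1,1) (2,0) (2,1) (3,0) (3,1)] -> total=8

Answer: 8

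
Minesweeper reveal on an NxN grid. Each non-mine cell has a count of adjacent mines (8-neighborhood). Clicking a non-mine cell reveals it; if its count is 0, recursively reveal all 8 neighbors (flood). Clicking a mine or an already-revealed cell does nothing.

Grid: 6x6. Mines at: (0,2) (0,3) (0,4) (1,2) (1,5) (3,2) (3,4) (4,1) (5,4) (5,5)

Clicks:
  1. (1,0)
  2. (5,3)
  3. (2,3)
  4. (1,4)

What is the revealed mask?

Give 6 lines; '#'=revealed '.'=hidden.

Answer: ##....
##..#.
##.#..
##....
......
...#..

Derivation:
Click 1 (1,0) count=0: revealed 8 new [(0,0) (0,1) (1,0) (1,1) (2,0) (2,1) (3,0) (3,1)] -> total=8
Click 2 (5,3) count=1: revealed 1 new [(5,3)] -> total=9
Click 3 (2,3) count=3: revealed 1 new [(2,3)] -> total=10
Click 4 (1,4) count=3: revealed 1 new [(1,4)] -> total=11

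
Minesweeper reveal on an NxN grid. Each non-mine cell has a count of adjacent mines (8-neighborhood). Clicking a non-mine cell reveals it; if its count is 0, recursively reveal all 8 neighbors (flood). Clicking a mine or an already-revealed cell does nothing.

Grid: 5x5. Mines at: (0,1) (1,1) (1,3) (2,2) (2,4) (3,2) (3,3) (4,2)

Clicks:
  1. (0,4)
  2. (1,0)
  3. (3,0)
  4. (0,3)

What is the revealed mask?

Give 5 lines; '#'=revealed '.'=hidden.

Answer: ...##
#....
##...
##...
##...

Derivation:
Click 1 (0,4) count=1: revealed 1 new [(0,4)] -> total=1
Click 2 (1,0) count=2: revealed 1 new [(1,0)] -> total=2
Click 3 (3,0) count=0: revealed 6 new [(2,0) (2,1) (3,0) (3,1) (4,0) (4,1)] -> total=8
Click 4 (0,3) count=1: revealed 1 new [(0,3)] -> total=9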